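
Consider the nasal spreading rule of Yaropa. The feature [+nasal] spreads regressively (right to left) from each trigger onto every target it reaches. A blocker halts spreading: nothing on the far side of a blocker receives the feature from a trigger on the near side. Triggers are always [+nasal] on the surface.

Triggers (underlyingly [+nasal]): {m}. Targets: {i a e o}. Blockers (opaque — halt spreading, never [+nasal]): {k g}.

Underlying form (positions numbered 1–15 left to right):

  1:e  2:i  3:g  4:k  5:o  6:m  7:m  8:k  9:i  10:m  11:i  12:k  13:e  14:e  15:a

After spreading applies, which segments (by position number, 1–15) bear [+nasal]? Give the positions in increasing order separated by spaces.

5 6 7 9 10

From /m/ at 6 leftward: 5 /o/ → [+nasal]; 4 /k/ blocks.
From /m/ at 7 leftward: 6 /m/ is itself a trigger — this domain ends here.
From /m/ at 10 leftward: 9 /i/ → [+nasal]; 8 /k/ blocks.
Targets with no active source: positions 1 2 11 13 14 15 stay [-nasal].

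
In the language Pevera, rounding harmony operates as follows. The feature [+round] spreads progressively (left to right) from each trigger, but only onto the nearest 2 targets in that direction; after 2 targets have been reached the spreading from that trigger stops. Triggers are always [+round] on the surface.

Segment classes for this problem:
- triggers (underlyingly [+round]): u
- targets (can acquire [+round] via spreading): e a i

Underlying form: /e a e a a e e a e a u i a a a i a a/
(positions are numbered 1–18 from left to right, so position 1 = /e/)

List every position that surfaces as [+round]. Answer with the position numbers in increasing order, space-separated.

11 12 13

From /u/ at 11 rightward: 12 /i/ → [+round]; 13 /a/ → [+round]; bound reached.
Targets with no active source: positions 1 2 3 4 5 6 7 8 9 10 14 15 16 17 18 stay [-round].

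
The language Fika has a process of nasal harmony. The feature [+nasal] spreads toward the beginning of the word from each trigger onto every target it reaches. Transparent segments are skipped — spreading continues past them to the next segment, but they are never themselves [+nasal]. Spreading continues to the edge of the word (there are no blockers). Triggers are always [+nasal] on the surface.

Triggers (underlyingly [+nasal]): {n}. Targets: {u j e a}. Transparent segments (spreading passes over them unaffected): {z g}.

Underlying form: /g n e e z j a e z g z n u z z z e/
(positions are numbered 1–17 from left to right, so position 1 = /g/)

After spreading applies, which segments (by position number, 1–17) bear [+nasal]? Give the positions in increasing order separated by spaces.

2 3 4 6 7 8 12

From /n/ at 2 leftward: 1 /g/ transparent; word edge.
From /n/ at 12 leftward: 11 /z/ transparent; 10 /g/ transparent; 9 /z/ transparent; 8 /e/ → [+nasal]; 7 /a/ → [+nasal]; 6 /j/ → [+nasal]; 5 /z/ transparent; 4 /e/ → [+nasal]; 3 /e/ → [+nasal]; 2 /n/ is itself a trigger — this domain ends here.
Targets with no active source: positions 13 17 stay [-nasal].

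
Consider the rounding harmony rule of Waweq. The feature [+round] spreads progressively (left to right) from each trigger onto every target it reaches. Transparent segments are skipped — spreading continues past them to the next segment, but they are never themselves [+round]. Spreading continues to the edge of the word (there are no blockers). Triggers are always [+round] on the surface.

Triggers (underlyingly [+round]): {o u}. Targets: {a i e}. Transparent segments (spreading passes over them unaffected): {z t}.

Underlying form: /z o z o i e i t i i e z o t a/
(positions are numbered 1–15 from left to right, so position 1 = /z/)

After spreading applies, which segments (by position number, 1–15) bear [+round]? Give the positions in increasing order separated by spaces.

From /o/ at 2 rightward: 3 /z/ transparent; 4 /o/ is itself a trigger — this domain ends here.
From /o/ at 4 rightward: 5 /i/ → [+round]; 6 /e/ → [+round]; 7 /i/ → [+round]; 8 /t/ transparent; 9 /i/ → [+round]; 10 /i/ → [+round]; 11 /e/ → [+round]; 12 /z/ transparent; 13 /o/ is itself a trigger — this domain ends here.
From /o/ at 13 rightward: 14 /t/ transparent; 15 /a/ → [+round]; word edge.

2 4 5 6 7 9 10 11 13 15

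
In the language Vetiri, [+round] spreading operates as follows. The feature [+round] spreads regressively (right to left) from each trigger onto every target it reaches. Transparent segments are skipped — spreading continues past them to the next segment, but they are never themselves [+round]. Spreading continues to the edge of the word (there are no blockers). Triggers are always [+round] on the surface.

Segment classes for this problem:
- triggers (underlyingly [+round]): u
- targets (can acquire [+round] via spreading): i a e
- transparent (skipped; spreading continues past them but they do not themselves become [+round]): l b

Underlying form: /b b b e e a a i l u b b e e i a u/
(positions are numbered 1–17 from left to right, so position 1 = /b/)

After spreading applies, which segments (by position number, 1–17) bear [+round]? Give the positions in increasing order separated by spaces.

4 5 6 7 8 10 13 14 15 16 17

From /u/ at 10 leftward: 9 /l/ transparent; 8 /i/ → [+round]; 7 /a/ → [+round]; 6 /a/ → [+round]; 5 /e/ → [+round]; 4 /e/ → [+round]; 3 /b/ transparent; 2 /b/ transparent; 1 /b/ transparent; word edge.
From /u/ at 17 leftward: 16 /a/ → [+round]; 15 /i/ → [+round]; 14 /e/ → [+round]; 13 /e/ → [+round]; 12 /b/ transparent; 11 /b/ transparent; 10 /u/ is itself a trigger — this domain ends here.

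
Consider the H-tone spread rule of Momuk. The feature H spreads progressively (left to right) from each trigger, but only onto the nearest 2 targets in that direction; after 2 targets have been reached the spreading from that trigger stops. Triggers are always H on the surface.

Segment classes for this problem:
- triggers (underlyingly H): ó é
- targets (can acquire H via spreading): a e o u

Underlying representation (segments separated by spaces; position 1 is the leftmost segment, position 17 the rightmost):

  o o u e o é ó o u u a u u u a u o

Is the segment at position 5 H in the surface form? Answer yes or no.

no

From /é/ at 6 rightward: 7 /ó/ is itself a trigger — this domain ends here.
From /ó/ at 7 rightward: 8 /o/ → H; 9 /u/ → H; bound reached.
Targets with no active source: positions 1 2 3 4 5 10 11 12 13 14 15 16 17 stay [-high tone].
H positions on the surface: 6 7 8 9.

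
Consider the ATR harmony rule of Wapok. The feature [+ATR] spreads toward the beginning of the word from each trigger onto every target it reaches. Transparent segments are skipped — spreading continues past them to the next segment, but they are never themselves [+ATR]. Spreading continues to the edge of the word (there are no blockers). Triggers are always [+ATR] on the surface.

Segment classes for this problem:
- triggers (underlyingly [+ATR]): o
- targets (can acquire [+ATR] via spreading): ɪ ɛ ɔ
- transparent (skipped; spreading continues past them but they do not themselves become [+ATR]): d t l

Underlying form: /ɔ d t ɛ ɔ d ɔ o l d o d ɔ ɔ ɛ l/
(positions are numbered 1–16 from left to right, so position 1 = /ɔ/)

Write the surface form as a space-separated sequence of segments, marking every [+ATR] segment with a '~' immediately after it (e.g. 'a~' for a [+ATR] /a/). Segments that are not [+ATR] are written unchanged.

From /o/ at 8 leftward: 7 /ɔ/ → [+ATR]; 6 /d/ transparent; 5 /ɔ/ → [+ATR]; 4 /ɛ/ → [+ATR]; 3 /t/ transparent; 2 /d/ transparent; 1 /ɔ/ → [+ATR]; word edge.
From /o/ at 11 leftward: 10 /d/ transparent; 9 /l/ transparent; 8 /o/ is itself a trigger — this domain ends here.
Targets with no active source: positions 13 14 15 stay [-ATR].
[+ATR] positions on the surface: 1 4 5 7 8 11.

ɔ~ d t ɛ~ ɔ~ d ɔ~ o~ l d o~ d ɔ ɔ ɛ l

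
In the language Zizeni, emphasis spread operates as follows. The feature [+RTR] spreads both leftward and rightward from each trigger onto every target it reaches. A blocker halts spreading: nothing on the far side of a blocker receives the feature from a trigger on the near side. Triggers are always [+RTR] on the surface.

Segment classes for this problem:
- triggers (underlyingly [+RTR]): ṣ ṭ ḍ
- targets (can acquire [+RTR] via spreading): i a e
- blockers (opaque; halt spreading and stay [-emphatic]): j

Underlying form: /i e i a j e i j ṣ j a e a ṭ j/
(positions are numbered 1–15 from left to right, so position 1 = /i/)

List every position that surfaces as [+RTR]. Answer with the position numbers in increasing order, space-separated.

9 11 12 13 14

From /ṣ/ at 9 rightward: 10 /j/ blocks.
From /ṣ/ at 9 leftward: 8 /j/ blocks.
From /ṭ/ at 14 rightward: 15 /j/ blocks.
From /ṭ/ at 14 leftward: 13 /a/ → [+RTR]; 12 /e/ → [+RTR]; 11 /a/ → [+RTR]; 10 /j/ blocks.
Targets with no active source: positions 1 2 3 4 6 7 stay [-emphatic].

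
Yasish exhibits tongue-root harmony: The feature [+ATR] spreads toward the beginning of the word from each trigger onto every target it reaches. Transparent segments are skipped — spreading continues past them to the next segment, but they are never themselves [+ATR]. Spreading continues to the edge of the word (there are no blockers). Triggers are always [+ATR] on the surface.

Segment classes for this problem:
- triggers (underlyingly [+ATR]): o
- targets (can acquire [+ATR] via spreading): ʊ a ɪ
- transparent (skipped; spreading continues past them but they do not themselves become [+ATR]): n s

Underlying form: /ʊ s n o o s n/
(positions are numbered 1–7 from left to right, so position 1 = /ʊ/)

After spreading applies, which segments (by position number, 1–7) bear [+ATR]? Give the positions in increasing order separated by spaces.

1 4 5

From /o/ at 4 leftward: 3 /n/ transparent; 2 /s/ transparent; 1 /ʊ/ → [+ATR]; word edge.
From /o/ at 5 leftward: 4 /o/ is itself a trigger — this domain ends here.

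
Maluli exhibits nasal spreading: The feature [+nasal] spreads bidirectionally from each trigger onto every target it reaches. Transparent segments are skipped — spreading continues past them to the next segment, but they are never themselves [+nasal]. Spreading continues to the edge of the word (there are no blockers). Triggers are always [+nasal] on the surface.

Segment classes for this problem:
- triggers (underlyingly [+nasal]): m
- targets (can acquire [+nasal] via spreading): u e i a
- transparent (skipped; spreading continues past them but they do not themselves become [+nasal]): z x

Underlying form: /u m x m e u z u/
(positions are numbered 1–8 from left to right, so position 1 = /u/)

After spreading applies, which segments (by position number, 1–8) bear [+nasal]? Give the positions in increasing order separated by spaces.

1 2 4 5 6 8

From /m/ at 2 rightward: 3 /x/ transparent; 4 /m/ is itself a trigger — this domain ends here.
From /m/ at 2 leftward: 1 /u/ → [+nasal]; word edge.
From /m/ at 4 rightward: 5 /e/ → [+nasal]; 6 /u/ → [+nasal]; 7 /z/ transparent; 8 /u/ → [+nasal]; word edge.
From /m/ at 4 leftward: 3 /x/ transparent; 2 /m/ is itself a trigger — this domain ends here.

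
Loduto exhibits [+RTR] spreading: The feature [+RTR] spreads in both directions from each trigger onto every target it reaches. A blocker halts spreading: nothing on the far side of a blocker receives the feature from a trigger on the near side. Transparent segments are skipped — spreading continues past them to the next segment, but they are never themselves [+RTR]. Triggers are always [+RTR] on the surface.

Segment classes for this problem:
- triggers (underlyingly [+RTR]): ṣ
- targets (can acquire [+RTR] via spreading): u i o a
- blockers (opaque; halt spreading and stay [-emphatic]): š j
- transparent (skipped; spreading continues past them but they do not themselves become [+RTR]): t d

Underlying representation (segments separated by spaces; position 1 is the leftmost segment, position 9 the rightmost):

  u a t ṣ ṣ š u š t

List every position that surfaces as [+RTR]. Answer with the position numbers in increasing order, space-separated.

1 2 4 5

From /ṣ/ at 4 rightward: 5 /ṣ/ is itself a trigger — this domain ends here.
From /ṣ/ at 4 leftward: 3 /t/ transparent; 2 /a/ → [+RTR]; 1 /u/ → [+RTR]; word edge.
From /ṣ/ at 5 rightward: 6 /š/ blocks.
From /ṣ/ at 5 leftward: 4 /ṣ/ is itself a trigger — this domain ends here.
Target with no active source: position 7 stays [-emphatic].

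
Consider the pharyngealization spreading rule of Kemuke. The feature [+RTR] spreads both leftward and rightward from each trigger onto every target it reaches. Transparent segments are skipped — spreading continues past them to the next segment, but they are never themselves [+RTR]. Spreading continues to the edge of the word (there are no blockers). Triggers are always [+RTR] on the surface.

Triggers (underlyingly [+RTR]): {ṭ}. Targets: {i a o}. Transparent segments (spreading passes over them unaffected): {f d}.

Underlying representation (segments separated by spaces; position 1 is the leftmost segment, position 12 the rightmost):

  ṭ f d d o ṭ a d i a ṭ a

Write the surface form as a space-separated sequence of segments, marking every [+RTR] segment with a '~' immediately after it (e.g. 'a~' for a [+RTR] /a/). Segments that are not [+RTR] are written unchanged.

ṭ~ f d d o~ ṭ~ a~ d i~ a~ ṭ~ a~

From /ṭ/ at 1 rightward: 2 /f/ transparent; 3 /d/ transparent; 4 /d/ transparent; 5 /o/ → [+RTR]; 6 /ṭ/ is itself a trigger — this domain ends here.
From /ṭ/ at 1 leftward: word edge.
From /ṭ/ at 6 rightward: 7 /a/ → [+RTR]; 8 /d/ transparent; 9 /i/ → [+RTR]; 10 /a/ → [+RTR]; 11 /ṭ/ is itself a trigger — this domain ends here.
From /ṭ/ at 6 leftward: 5 /o/ → [+RTR]; 4 /d/ transparent; 3 /d/ transparent; 2 /f/ transparent; 1 /ṭ/ is itself a trigger — this domain ends here.
From /ṭ/ at 11 rightward: 12 /a/ → [+RTR]; word edge.
From /ṭ/ at 11 leftward: 10 /a/ → [+RTR]; 9 /i/ → [+RTR]; 8 /d/ transparent; 7 /a/ → [+RTR]; 6 /ṭ/ is itself a trigger — this domain ends here.
[+RTR] positions on the surface: 1 5 6 7 9 10 11 12.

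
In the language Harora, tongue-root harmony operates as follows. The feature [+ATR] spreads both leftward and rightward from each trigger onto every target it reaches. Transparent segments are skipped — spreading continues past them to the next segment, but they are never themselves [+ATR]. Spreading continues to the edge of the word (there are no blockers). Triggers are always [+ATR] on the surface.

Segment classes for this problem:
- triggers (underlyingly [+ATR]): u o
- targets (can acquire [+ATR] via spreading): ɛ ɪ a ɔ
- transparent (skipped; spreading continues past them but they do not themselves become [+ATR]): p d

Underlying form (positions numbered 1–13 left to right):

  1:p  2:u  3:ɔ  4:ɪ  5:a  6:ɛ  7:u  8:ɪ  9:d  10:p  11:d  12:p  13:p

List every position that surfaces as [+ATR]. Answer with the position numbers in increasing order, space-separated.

From /u/ at 2 rightward: 3 /ɔ/ → [+ATR]; 4 /ɪ/ → [+ATR]; 5 /a/ → [+ATR]; 6 /ɛ/ → [+ATR]; 7 /u/ is itself a trigger — this domain ends here.
From /u/ at 2 leftward: 1 /p/ transparent; word edge.
From /u/ at 7 rightward: 8 /ɪ/ → [+ATR]; 9 /d/ transparent; 10 /p/ transparent; 11 /d/ transparent; 12 /p/ transparent; 13 /p/ transparent; word edge.
From /u/ at 7 leftward: 6 /ɛ/ → [+ATR]; 5 /a/ → [+ATR]; 4 /ɪ/ → [+ATR]; 3 /ɔ/ → [+ATR]; 2 /u/ is itself a trigger — this domain ends here.

2 3 4 5 6 7 8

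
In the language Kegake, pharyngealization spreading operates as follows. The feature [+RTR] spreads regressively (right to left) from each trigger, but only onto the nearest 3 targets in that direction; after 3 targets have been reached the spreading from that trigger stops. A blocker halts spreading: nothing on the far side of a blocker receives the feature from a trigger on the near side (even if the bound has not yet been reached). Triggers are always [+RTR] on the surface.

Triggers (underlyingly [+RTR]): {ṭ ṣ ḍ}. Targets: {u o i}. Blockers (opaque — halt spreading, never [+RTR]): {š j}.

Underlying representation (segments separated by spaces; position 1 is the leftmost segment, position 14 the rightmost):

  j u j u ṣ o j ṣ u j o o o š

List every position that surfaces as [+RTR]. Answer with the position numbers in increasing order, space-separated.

4 5 8

From /ṣ/ at 5 leftward: 4 /u/ → [+RTR]; 3 /j/ blocks.
From /ṣ/ at 8 leftward: 7 /j/ blocks.
Targets with no active source: positions 2 6 9 11 12 13 stay [-emphatic].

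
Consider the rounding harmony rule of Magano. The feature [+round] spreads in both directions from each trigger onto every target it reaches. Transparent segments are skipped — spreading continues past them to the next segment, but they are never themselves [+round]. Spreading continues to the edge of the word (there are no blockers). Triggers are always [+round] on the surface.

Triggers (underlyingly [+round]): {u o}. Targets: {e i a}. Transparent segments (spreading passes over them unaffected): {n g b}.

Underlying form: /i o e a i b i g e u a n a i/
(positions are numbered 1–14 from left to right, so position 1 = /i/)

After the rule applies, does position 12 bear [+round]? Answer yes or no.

From /o/ at 2 rightward: 3 /e/ → [+round]; 4 /a/ → [+round]; 5 /i/ → [+round]; 6 /b/ transparent; 7 /i/ → [+round]; 8 /g/ transparent; 9 /e/ → [+round]; 10 /u/ is itself a trigger — this domain ends here.
From /o/ at 2 leftward: 1 /i/ → [+round]; word edge.
From /u/ at 10 rightward: 11 /a/ → [+round]; 12 /n/ transparent; 13 /a/ → [+round]; 14 /i/ → [+round]; word edge.
From /u/ at 10 leftward: 9 /e/ → [+round]; 8 /g/ transparent; 7 /i/ → [+round]; 6 /b/ transparent; 5 /i/ → [+round]; 4 /a/ → [+round]; 3 /e/ → [+round]; 2 /o/ is itself a trigger — this domain ends here.
[+round] positions on the surface: 1 2 3 4 5 7 9 10 11 13 14.

no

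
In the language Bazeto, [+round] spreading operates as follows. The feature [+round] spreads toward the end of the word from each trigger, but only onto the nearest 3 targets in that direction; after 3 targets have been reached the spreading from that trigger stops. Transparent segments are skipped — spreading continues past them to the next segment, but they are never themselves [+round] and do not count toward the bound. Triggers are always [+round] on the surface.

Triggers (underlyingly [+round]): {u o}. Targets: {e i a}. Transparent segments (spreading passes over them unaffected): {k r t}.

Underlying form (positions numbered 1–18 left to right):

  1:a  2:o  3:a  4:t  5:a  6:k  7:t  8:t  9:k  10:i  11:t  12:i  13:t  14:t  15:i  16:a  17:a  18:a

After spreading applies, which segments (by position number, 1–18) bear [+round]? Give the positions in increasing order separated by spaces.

2 3 5 10

From /o/ at 2 rightward: 3 /a/ → [+round]; 4 /t/ transparent; 5 /a/ → [+round]; 6 /k/ transparent; 7 /t/ transparent; 8 /t/ transparent; 9 /k/ transparent; 10 /i/ → [+round]; bound reached.
Targets with no active source: positions 1 12 15 16 17 18 stay [-round].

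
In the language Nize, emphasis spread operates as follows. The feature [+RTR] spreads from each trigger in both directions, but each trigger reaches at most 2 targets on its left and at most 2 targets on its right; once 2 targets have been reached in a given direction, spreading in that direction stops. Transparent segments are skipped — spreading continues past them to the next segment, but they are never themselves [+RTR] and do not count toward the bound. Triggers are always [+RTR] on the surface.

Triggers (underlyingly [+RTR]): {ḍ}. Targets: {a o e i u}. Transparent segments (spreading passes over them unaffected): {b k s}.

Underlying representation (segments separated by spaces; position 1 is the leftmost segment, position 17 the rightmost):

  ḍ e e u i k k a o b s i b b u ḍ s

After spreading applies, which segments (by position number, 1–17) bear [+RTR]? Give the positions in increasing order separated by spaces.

1 2 3 12 15 16

From /ḍ/ at 1 rightward: 2 /e/ → [+RTR]; 3 /e/ → [+RTR]; bound reached.
From /ḍ/ at 1 leftward: word edge.
From /ḍ/ at 16 rightward: 17 /s/ transparent; word edge.
From /ḍ/ at 16 leftward: 15 /u/ → [+RTR]; 14 /b/ transparent; 13 /b/ transparent; 12 /i/ → [+RTR]; bound reached.
Targets with no active source: positions 4 5 8 9 stay [-emphatic].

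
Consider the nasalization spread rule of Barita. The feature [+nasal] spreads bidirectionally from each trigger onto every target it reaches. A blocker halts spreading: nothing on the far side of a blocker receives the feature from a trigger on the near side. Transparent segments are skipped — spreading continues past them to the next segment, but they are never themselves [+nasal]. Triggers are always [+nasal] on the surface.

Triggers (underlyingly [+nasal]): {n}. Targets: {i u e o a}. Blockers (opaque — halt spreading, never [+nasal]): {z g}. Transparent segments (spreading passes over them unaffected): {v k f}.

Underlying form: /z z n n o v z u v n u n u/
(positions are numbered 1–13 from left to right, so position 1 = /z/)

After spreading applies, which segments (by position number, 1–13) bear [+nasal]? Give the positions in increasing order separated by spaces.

From /n/ at 3 rightward: 4 /n/ is itself a trigger — this domain ends here.
From /n/ at 3 leftward: 2 /z/ blocks.
From /n/ at 4 rightward: 5 /o/ → [+nasal]; 6 /v/ transparent; 7 /z/ blocks.
From /n/ at 4 leftward: 3 /n/ is itself a trigger — this domain ends here.
From /n/ at 10 rightward: 11 /u/ → [+nasal]; 12 /n/ is itself a trigger — this domain ends here.
From /n/ at 10 leftward: 9 /v/ transparent; 8 /u/ → [+nasal]; 7 /z/ blocks.
From /n/ at 12 rightward: 13 /u/ → [+nasal]; word edge.
From /n/ at 12 leftward: 11 /u/ → [+nasal]; 10 /n/ is itself a trigger — this domain ends here.

3 4 5 8 10 11 12 13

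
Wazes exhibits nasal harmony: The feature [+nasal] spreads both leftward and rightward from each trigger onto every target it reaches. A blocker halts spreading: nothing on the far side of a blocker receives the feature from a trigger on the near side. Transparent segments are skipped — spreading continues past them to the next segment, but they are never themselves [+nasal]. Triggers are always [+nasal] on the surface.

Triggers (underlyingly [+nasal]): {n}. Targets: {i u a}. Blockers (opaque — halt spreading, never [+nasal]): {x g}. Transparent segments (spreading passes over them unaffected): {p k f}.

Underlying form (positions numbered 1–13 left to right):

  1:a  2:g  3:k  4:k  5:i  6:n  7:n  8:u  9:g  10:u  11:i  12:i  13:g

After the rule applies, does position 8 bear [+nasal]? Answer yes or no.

From /n/ at 6 rightward: 7 /n/ is itself a trigger — this domain ends here.
From /n/ at 6 leftward: 5 /i/ → [+nasal]; 4 /k/ transparent; 3 /k/ transparent; 2 /g/ blocks.
From /n/ at 7 rightward: 8 /u/ → [+nasal]; 9 /g/ blocks.
From /n/ at 7 leftward: 6 /n/ is itself a trigger — this domain ends here.
Targets with no active source: positions 1 10 11 12 stay [-nasal].
[+nasal] positions on the surface: 5 6 7 8.

yes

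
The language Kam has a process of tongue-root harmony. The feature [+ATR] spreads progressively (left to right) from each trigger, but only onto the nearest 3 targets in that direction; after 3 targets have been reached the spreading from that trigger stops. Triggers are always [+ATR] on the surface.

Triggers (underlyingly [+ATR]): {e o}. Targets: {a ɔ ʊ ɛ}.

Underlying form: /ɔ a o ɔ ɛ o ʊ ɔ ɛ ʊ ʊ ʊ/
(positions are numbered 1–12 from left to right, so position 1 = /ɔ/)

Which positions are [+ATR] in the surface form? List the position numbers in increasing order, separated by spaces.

From /o/ at 3 rightward: 4 /ɔ/ → [+ATR]; 5 /ɛ/ → [+ATR]; 6 /o/ is itself a trigger — this domain ends here.
From /o/ at 6 rightward: 7 /ʊ/ → [+ATR]; 8 /ɔ/ → [+ATR]; 9 /ɛ/ → [+ATR]; bound reached.
Targets with no active source: positions 1 2 10 11 12 stay [-ATR].

3 4 5 6 7 8 9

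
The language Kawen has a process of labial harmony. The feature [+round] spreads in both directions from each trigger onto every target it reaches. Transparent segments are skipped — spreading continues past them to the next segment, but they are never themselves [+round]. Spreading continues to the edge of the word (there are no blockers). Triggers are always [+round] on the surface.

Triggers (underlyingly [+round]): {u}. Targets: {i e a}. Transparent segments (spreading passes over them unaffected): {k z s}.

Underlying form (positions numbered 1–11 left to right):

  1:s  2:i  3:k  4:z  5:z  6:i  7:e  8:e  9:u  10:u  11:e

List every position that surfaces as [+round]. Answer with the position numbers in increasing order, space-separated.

2 6 7 8 9 10 11

From /u/ at 9 rightward: 10 /u/ is itself a trigger — this domain ends here.
From /u/ at 9 leftward: 8 /e/ → [+round]; 7 /e/ → [+round]; 6 /i/ → [+round]; 5 /z/ transparent; 4 /z/ transparent; 3 /k/ transparent; 2 /i/ → [+round]; 1 /s/ transparent; word edge.
From /u/ at 10 rightward: 11 /e/ → [+round]; word edge.
From /u/ at 10 leftward: 9 /u/ is itself a trigger — this domain ends here.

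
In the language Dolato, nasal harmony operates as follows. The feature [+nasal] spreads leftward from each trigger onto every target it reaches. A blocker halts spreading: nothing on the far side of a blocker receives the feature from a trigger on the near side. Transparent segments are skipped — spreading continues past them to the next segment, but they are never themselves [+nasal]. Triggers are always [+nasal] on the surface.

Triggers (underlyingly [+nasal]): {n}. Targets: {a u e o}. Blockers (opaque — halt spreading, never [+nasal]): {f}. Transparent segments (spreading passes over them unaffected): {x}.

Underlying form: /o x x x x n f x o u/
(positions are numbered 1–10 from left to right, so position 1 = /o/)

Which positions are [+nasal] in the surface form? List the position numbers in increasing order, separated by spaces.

1 6

From /n/ at 6 leftward: 5 /x/ transparent; 4 /x/ transparent; 3 /x/ transparent; 2 /x/ transparent; 1 /o/ → [+nasal]; word edge.
Targets with no active source: positions 9 10 stay [-nasal].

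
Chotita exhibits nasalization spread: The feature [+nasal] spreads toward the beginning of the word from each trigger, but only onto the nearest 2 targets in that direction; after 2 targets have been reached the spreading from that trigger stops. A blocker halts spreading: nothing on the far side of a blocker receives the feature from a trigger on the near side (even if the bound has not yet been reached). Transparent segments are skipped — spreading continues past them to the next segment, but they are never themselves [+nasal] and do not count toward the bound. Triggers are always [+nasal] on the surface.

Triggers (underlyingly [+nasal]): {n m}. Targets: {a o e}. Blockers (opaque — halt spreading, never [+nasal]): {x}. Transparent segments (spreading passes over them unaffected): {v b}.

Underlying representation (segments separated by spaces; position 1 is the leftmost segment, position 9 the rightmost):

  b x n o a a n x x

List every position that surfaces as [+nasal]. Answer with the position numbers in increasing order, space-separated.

From /n/ at 3 leftward: 2 /x/ blocks.
From /n/ at 7 leftward: 6 /a/ → [+nasal]; 5 /a/ → [+nasal]; bound reached.
Target with no active source: position 4 stays [-nasal].

3 5 6 7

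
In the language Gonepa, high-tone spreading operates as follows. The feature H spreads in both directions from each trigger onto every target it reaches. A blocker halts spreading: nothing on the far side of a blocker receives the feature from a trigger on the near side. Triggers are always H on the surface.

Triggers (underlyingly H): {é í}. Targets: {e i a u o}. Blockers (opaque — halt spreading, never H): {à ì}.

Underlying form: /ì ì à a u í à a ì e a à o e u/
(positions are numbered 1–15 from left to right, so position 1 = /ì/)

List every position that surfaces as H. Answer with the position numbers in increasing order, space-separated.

4 5 6

From /í/ at 6 rightward: 7 /à/ blocks.
From /í/ at 6 leftward: 5 /u/ → H; 4 /a/ → H; 3 /à/ blocks.
Targets with no active source: positions 8 10 11 13 14 15 stay [-high tone].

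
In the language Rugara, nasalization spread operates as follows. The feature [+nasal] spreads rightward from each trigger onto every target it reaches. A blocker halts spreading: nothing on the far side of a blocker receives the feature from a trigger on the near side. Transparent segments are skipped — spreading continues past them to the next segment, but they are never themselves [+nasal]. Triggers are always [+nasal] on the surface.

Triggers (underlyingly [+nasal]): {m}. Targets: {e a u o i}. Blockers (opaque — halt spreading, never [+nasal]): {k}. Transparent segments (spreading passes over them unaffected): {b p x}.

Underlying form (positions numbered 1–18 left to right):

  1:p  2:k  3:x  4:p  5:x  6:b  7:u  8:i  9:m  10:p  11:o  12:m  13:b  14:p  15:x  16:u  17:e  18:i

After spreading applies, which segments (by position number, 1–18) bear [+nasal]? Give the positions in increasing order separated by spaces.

9 11 12 16 17 18

From /m/ at 9 rightward: 10 /p/ transparent; 11 /o/ → [+nasal]; 12 /m/ is itself a trigger — this domain ends here.
From /m/ at 12 rightward: 13 /b/ transparent; 14 /p/ transparent; 15 /x/ transparent; 16 /u/ → [+nasal]; 17 /e/ → [+nasal]; 18 /i/ → [+nasal]; word edge.
Targets with no active source: positions 7 8 stay [-nasal].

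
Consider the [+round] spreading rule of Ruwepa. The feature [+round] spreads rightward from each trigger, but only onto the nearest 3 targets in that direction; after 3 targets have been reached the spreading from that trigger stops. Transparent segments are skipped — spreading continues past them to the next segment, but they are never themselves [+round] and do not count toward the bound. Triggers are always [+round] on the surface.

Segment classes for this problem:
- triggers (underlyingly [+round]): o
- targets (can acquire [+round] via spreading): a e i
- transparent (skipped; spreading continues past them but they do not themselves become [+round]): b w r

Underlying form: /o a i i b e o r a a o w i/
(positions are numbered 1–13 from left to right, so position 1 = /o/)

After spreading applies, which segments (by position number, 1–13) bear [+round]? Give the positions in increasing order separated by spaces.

1 2 3 4 7 9 10 11 13

From /o/ at 1 rightward: 2 /a/ → [+round]; 3 /i/ → [+round]; 4 /i/ → [+round]; bound reached.
From /o/ at 7 rightward: 8 /r/ transparent; 9 /a/ → [+round]; 10 /a/ → [+round]; 11 /o/ is itself a trigger — this domain ends here.
From /o/ at 11 rightward: 12 /w/ transparent; 13 /i/ → [+round]; word edge.
Target with no active source: position 6 stays [-round].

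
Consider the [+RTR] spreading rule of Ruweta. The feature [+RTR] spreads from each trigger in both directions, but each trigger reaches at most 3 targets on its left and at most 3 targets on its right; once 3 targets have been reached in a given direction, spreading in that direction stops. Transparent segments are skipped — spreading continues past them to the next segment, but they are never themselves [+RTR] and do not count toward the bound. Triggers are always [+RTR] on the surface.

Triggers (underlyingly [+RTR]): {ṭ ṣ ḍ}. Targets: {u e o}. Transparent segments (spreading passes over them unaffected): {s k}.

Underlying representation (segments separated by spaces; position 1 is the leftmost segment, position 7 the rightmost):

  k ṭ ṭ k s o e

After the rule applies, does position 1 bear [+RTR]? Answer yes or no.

no

From /ṭ/ at 2 rightward: 3 /ṭ/ is itself a trigger — this domain ends here.
From /ṭ/ at 2 leftward: 1 /k/ transparent; word edge.
From /ṭ/ at 3 rightward: 4 /k/ transparent; 5 /s/ transparent; 6 /o/ → [+RTR]; 7 /e/ → [+RTR]; word edge.
From /ṭ/ at 3 leftward: 2 /ṭ/ is itself a trigger — this domain ends here.
[+RTR] positions on the surface: 2 3 6 7.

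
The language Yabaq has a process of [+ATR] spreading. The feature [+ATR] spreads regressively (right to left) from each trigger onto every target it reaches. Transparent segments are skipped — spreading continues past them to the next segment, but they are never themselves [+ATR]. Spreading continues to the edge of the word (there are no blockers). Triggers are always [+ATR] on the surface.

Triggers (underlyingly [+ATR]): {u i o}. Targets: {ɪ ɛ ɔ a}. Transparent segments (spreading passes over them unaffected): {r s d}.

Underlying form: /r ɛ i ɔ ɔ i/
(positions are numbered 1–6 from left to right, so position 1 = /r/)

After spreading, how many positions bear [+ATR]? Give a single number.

5

From /i/ at 3 leftward: 2 /ɛ/ → [+ATR]; 1 /r/ transparent; word edge.
From /i/ at 6 leftward: 5 /ɔ/ → [+ATR]; 4 /ɔ/ → [+ATR]; 3 /i/ is itself a trigger — this domain ends here.
[+ATR] positions on the surface: 2 3 4 5 6.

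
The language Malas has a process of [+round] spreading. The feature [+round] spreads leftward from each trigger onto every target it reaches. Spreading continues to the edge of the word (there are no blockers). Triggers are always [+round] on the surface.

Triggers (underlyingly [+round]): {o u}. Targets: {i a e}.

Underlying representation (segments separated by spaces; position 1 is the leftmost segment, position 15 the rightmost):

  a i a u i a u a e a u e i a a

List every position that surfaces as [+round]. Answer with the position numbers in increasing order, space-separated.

From /u/ at 4 leftward: 3 /a/ → [+round]; 2 /i/ → [+round]; 1 /a/ → [+round]; word edge.
From /u/ at 7 leftward: 6 /a/ → [+round]; 5 /i/ → [+round]; 4 /u/ is itself a trigger — this domain ends here.
From /u/ at 11 leftward: 10 /a/ → [+round]; 9 /e/ → [+round]; 8 /a/ → [+round]; 7 /u/ is itself a trigger — this domain ends here.
Targets with no active source: positions 12 13 14 15 stay [-round].

1 2 3 4 5 6 7 8 9 10 11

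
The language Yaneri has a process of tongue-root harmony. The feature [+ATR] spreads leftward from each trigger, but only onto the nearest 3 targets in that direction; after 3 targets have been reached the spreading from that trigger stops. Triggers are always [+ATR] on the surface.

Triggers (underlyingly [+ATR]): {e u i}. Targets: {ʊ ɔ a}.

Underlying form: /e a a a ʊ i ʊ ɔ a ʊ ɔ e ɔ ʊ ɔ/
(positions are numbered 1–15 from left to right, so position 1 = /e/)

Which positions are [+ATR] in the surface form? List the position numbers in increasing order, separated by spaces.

1 3 4 5 6 9 10 11 12

From /e/ at 1 leftward: word edge.
From /i/ at 6 leftward: 5 /ʊ/ → [+ATR]; 4 /a/ → [+ATR]; 3 /a/ → [+ATR]; bound reached.
From /e/ at 12 leftward: 11 /ɔ/ → [+ATR]; 10 /ʊ/ → [+ATR]; 9 /a/ → [+ATR]; bound reached.
Targets with no active source: positions 2 7 8 13 14 15 stay [-ATR].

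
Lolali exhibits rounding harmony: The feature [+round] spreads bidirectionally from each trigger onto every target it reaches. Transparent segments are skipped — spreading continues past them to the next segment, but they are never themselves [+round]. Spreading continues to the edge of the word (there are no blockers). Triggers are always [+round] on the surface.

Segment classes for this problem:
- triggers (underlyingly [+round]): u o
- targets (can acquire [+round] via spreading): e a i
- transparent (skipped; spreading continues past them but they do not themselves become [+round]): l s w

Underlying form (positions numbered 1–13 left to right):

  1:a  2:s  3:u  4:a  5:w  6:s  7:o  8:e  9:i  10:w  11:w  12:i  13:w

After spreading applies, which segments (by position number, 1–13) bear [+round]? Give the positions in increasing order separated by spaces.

From /u/ at 3 rightward: 4 /a/ → [+round]; 5 /w/ transparent; 6 /s/ transparent; 7 /o/ is itself a trigger — this domain ends here.
From /u/ at 3 leftward: 2 /s/ transparent; 1 /a/ → [+round]; word edge.
From /o/ at 7 rightward: 8 /e/ → [+round]; 9 /i/ → [+round]; 10 /w/ transparent; 11 /w/ transparent; 12 /i/ → [+round]; 13 /w/ transparent; word edge.
From /o/ at 7 leftward: 6 /s/ transparent; 5 /w/ transparent; 4 /a/ → [+round]; 3 /u/ is itself a trigger — this domain ends here.

1 3 4 7 8 9 12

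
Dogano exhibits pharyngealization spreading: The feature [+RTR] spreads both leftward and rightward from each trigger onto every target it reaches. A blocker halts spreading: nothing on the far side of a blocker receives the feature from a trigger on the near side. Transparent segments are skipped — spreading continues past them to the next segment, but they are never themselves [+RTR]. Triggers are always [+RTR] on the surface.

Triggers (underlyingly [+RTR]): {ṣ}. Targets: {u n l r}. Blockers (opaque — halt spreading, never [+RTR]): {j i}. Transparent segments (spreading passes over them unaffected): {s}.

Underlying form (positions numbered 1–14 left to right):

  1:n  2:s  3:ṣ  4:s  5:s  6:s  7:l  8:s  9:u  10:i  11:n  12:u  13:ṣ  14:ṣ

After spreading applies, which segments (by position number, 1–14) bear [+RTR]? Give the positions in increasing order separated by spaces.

From /ṣ/ at 3 rightward: 4 /s/ transparent; 5 /s/ transparent; 6 /s/ transparent; 7 /l/ → [+RTR]; 8 /s/ transparent; 9 /u/ → [+RTR]; 10 /i/ blocks.
From /ṣ/ at 3 leftward: 2 /s/ transparent; 1 /n/ → [+RTR]; word edge.
From /ṣ/ at 13 rightward: 14 /ṣ/ is itself a trigger — this domain ends here.
From /ṣ/ at 13 leftward: 12 /u/ → [+RTR]; 11 /n/ → [+RTR]; 10 /i/ blocks.
From /ṣ/ at 14 rightward: word edge.
From /ṣ/ at 14 leftward: 13 /ṣ/ is itself a trigger — this domain ends here.

1 3 7 9 11 12 13 14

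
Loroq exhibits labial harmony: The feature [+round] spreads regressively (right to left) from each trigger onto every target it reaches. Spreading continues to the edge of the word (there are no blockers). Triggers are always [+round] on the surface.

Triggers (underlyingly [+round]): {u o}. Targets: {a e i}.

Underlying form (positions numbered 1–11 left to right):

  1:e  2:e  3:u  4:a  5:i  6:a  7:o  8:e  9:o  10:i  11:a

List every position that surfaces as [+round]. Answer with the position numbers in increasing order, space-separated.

1 2 3 4 5 6 7 8 9

From /u/ at 3 leftward: 2 /e/ → [+round]; 1 /e/ → [+round]; word edge.
From /o/ at 7 leftward: 6 /a/ → [+round]; 5 /i/ → [+round]; 4 /a/ → [+round]; 3 /u/ is itself a trigger — this domain ends here.
From /o/ at 9 leftward: 8 /e/ → [+round]; 7 /o/ is itself a trigger — this domain ends here.
Targets with no active source: positions 10 11 stay [-round].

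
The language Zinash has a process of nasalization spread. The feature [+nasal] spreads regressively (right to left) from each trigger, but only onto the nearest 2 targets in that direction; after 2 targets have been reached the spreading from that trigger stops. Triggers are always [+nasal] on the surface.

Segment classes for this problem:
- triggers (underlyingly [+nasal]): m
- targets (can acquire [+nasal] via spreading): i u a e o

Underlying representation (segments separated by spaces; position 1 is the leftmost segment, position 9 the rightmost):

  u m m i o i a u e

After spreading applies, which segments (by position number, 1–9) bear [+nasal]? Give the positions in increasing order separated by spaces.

From /m/ at 2 leftward: 1 /u/ → [+nasal]; word edge.
From /m/ at 3 leftward: 2 /m/ is itself a trigger — this domain ends here.
Targets with no active source: positions 4 5 6 7 8 9 stay [-nasal].

1 2 3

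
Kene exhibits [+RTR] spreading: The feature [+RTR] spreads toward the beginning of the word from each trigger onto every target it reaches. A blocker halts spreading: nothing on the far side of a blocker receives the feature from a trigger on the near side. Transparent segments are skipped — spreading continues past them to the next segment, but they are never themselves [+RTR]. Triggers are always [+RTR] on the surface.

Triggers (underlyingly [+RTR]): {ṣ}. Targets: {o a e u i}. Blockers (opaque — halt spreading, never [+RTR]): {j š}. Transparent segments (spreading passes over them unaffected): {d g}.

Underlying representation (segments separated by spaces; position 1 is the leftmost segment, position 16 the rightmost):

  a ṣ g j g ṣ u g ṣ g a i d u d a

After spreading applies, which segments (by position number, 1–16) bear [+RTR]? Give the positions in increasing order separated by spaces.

From /ṣ/ at 2 leftward: 1 /a/ → [+RTR]; word edge.
From /ṣ/ at 6 leftward: 5 /g/ transparent; 4 /j/ blocks.
From /ṣ/ at 9 leftward: 8 /g/ transparent; 7 /u/ → [+RTR]; 6 /ṣ/ is itself a trigger — this domain ends here.
Targets with no active source: positions 11 12 14 16 stay [-emphatic].

1 2 6 7 9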